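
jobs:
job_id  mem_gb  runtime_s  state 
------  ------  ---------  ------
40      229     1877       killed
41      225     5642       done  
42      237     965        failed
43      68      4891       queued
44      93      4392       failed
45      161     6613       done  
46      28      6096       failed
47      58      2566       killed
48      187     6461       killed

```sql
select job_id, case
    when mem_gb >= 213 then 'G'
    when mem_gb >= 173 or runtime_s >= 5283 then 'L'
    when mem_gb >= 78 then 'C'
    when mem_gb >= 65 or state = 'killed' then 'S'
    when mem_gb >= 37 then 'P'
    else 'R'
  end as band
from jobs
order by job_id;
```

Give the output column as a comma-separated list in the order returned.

job_id=40: mem_gb >= 213 → G
job_id=41: mem_gb >= 213 → G
job_id=42: mem_gb >= 213 → G
job_id=43: mem_gb >= 65 or state = 'killed' → S
job_id=44: mem_gb >= 78 → C
job_id=45: mem_gb >= 173 or runtime_s >= 5283 → L
job_id=46: mem_gb >= 173 or runtime_s >= 5283 → L
job_id=47: mem_gb >= 65 or state = 'killed' → S
job_id=48: mem_gb >= 173 or runtime_s >= 5283 → L

G, G, G, S, C, L, L, S, L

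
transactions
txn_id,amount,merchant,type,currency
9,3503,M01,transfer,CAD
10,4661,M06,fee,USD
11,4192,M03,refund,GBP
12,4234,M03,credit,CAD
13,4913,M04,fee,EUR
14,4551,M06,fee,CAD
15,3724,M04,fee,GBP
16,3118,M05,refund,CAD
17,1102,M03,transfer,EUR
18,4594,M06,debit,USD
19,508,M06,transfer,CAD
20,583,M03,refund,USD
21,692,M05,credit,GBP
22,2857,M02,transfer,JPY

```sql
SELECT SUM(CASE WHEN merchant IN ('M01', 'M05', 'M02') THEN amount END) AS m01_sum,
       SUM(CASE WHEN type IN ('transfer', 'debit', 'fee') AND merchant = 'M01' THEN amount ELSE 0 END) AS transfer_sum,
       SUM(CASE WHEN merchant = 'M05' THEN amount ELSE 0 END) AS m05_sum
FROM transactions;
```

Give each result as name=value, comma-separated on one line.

m01_sum=10170, transfer_sum=3503, m05_sum=3810

[m01_sum: merchant IN ('M01', 'M05', 'M02')]
txn_id=9: ✓ → 3503
txn_id=10: ✗
txn_id=11: ✗
txn_id=12: ✗
txn_id=13: ✗
txn_id=14: ✗
txn_id=15: ✗
txn_id=16: ✓ → 3118
txn_id=17: ✗
txn_id=18: ✗
txn_id=19: ✗
txn_id=20: ✗
txn_id=21: ✓ → 692
txn_id=22: ✓ → 2857
m01_sum = 3503 + 3118 + 692 + 2857 = 10170
—
[transfer_sum: type IN ('transfer', 'debit', 'fee') AND merchant = 'M01']
txn_id=9: ✓ → 3503
txn_id=10: ✗
txn_id=11: ✗
txn_id=12: ✗
txn_id=13: ✗
txn_id=14: ✗
txn_id=15: ✗
txn_id=16: ✗
txn_id=17: ✗
txn_id=18: ✗
txn_id=19: ✗
txn_id=20: ✗
txn_id=21: ✗
txn_id=22: ✗
transfer_sum = 3503
—
[m05_sum: merchant = 'M05']
txn_id=9: ✗
txn_id=10: ✗
txn_id=11: ✗
txn_id=12: ✗
txn_id=13: ✗
txn_id=14: ✗
txn_id=15: ✗
txn_id=16: ✓ → 3118
txn_id=17: ✗
txn_id=18: ✗
txn_id=19: ✗
txn_id=20: ✗
txn_id=21: ✓ → 692
txn_id=22: ✗
m05_sum = 3118 + 692 = 3810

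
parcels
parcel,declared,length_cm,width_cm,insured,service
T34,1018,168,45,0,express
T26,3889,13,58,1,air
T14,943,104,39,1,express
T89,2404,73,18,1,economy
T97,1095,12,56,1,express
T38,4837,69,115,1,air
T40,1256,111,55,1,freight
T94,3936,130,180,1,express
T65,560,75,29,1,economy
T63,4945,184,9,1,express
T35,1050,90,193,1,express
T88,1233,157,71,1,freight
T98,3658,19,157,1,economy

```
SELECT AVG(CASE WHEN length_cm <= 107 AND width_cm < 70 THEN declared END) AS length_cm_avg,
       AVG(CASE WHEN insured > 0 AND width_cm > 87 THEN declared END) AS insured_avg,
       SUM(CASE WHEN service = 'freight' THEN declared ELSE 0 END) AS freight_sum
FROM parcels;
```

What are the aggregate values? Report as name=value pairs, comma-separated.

length_cm_avg=1778.2, insured_avg=3370.25, freight_sum=2489

[length_cm_avg: length_cm <= 107 AND width_cm < 70]
parcel=T34: ✗
parcel=T26: ✓ → 3889
parcel=T14: ✓ → 943
parcel=T89: ✓ → 2404
parcel=T97: ✓ → 1095
parcel=T38: ✗
parcel=T40: ✗
parcel=T94: ✗
parcel=T65: ✓ → 560
parcel=T63: ✗
parcel=T35: ✗
parcel=T88: ✗
parcel=T98: ✗
length_cm_avg = (3889 + 943 + 2404 + 1095 + 560) / 5 = 1778.2
—
[insured_avg: insured > 0 AND width_cm > 87]
parcel=T34: ✗
parcel=T26: ✗
parcel=T14: ✗
parcel=T89: ✗
parcel=T97: ✗
parcel=T38: ✓ → 4837
parcel=T40: ✗
parcel=T94: ✓ → 3936
parcel=T65: ✗
parcel=T63: ✗
parcel=T35: ✓ → 1050
parcel=T88: ✗
parcel=T98: ✓ → 3658
insured_avg = (4837 + 3936 + 1050 + 3658) / 4 = 3370.25
—
[freight_sum: service = 'freight']
parcel=T34: ✗
parcel=T26: ✗
parcel=T14: ✗
parcel=T89: ✗
parcel=T97: ✗
parcel=T38: ✗
parcel=T40: ✓ → 1256
parcel=T94: ✗
parcel=T65: ✗
parcel=T63: ✗
parcel=T35: ✗
parcel=T88: ✓ → 1233
parcel=T98: ✗
freight_sum = 1256 + 1233 = 2489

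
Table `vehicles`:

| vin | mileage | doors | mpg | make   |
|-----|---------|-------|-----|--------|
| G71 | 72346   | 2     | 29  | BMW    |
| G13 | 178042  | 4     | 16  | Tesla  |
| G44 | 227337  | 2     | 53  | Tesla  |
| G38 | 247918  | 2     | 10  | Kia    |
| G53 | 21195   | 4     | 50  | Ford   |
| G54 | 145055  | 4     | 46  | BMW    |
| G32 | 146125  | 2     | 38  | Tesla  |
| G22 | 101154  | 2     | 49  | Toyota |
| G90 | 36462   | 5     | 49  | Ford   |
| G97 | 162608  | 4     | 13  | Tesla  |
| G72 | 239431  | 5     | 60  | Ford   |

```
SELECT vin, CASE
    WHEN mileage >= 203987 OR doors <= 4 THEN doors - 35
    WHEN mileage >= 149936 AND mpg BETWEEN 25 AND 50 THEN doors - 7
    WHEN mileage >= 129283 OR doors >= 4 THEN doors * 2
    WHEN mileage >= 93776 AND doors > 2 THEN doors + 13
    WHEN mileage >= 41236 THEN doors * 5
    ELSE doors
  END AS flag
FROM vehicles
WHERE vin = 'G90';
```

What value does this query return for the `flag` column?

10

vin = G90: mileage=36462, doors=5, mpg=49, make=Ford.
mileage >= 203987 OR doors <= 4 → false
mileage >= 149936 AND mpg BETWEEN 25 AND 50 → false
mileage >= 129283 OR doors >= 4 → true → 10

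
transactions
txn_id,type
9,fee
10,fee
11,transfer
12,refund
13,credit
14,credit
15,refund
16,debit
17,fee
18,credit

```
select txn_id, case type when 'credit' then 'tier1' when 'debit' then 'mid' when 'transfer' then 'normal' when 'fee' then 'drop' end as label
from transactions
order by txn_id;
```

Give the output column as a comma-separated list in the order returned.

drop, drop, normal, NULL, tier1, tier1, NULL, mid, drop, tier1

txn_id=9: type='fee' → drop
txn_id=10: type='fee' → drop
txn_id=11: type='transfer' → normal
txn_id=12: (no match → NULL) → NULL
txn_id=13: type='credit' → tier1
txn_id=14: type='credit' → tier1
txn_id=15: (no match → NULL) → NULL
txn_id=16: type='debit' → mid
txn_id=17: type='fee' → drop
txn_id=18: type='credit' → tier1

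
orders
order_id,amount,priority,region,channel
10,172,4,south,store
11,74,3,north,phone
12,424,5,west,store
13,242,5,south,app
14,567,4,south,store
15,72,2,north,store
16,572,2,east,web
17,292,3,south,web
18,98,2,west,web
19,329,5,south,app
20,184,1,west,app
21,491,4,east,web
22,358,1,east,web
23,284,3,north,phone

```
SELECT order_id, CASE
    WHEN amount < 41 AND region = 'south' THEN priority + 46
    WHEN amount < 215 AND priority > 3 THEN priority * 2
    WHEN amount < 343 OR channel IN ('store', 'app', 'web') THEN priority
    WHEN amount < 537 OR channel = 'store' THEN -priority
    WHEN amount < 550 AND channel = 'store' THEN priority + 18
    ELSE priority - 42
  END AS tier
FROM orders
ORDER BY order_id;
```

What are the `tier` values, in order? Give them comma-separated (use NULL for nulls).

order_id=10: amount < 215 AND priority > 3 → 8
order_id=11: amount < 343 OR channel IN ('store', 'app', 'web') → 3
order_id=12: amount < 343 OR channel IN ('store', 'app', 'web') → 5
order_id=13: amount < 343 OR channel IN ('store', 'app', 'web') → 5
order_id=14: amount < 343 OR channel IN ('store', 'app', 'web') → 4
order_id=15: amount < 343 OR channel IN ('store', 'app', 'web') → 2
order_id=16: amount < 343 OR channel IN ('store', 'app', 'web') → 2
order_id=17: amount < 343 OR channel IN ('store', 'app', 'web') → 3
order_id=18: amount < 343 OR channel IN ('store', 'app', 'web') → 2
order_id=19: amount < 343 OR channel IN ('store', 'app', 'web') → 5
order_id=20: amount < 343 OR channel IN ('store', 'app', 'web') → 1
order_id=21: amount < 343 OR channel IN ('store', 'app', 'web') → 4
order_id=22: amount < 343 OR channel IN ('store', 'app', 'web') → 1
order_id=23: amount < 343 OR channel IN ('store', 'app', 'web') → 3

8, 3, 5, 5, 4, 2, 2, 3, 2, 5, 1, 4, 1, 3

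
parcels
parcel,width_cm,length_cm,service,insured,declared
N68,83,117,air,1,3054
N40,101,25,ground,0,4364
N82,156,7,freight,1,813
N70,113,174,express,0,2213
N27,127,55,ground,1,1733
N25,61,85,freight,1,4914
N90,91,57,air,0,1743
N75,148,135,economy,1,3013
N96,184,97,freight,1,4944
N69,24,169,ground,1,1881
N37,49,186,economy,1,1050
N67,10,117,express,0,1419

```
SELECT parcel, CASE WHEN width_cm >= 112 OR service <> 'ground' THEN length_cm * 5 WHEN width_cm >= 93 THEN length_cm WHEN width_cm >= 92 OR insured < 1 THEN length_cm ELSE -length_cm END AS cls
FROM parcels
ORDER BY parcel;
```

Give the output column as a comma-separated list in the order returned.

425, 275, 930, 25, 585, 585, -169, 870, 675, 35, 285, 485

parcel=N25: width_cm >= 112 OR service <> 'ground' → 425
parcel=N27: width_cm >= 112 OR service <> 'ground' → 275
parcel=N37: width_cm >= 112 OR service <> 'ground' → 930
parcel=N40: width_cm >= 93 → 25
parcel=N67: width_cm >= 112 OR service <> 'ground' → 585
parcel=N68: width_cm >= 112 OR service <> 'ground' → 585
parcel=N69: ELSE → -169
parcel=N70: width_cm >= 112 OR service <> 'ground' → 870
parcel=N75: width_cm >= 112 OR service <> 'ground' → 675
parcel=N82: width_cm >= 112 OR service <> 'ground' → 35
parcel=N90: width_cm >= 112 OR service <> 'ground' → 285
parcel=N96: width_cm >= 112 OR service <> 'ground' → 485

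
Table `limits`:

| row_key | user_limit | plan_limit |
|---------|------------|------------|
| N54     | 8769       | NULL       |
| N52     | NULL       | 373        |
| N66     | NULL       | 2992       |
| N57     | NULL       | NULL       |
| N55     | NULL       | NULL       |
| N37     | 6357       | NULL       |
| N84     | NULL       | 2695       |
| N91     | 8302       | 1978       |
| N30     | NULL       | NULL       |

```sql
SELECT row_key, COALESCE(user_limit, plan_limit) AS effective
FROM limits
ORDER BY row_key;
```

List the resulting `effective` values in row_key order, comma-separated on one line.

row_key=N30: user_limit=NULL, plan_limit=NULL (all NULL) → NULL
row_key=N37: user_limit=6357 → 6357
row_key=N52: user_limit=NULL, plan_limit=373 → 373
row_key=N54: user_limit=8769 → 8769
row_key=N55: user_limit=NULL, plan_limit=NULL (all NULL) → NULL
row_key=N57: user_limit=NULL, plan_limit=NULL (all NULL) → NULL
row_key=N66: user_limit=NULL, plan_limit=2992 → 2992
row_key=N84: user_limit=NULL, plan_limit=2695 → 2695
row_key=N91: user_limit=8302 → 8302

NULL, 6357, 373, 8769, NULL, NULL, 2992, 2695, 8302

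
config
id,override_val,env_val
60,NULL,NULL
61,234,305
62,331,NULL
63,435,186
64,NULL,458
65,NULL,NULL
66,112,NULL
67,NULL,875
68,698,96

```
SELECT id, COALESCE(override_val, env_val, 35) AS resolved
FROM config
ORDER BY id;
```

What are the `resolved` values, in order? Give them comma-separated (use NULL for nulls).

id=60: override_val=NULL, env_val=NULL, → literal 35 → 35
id=61: override_val=234 → 234
id=62: override_val=331 → 331
id=63: override_val=435 → 435
id=64: override_val=NULL, env_val=458 → 458
id=65: override_val=NULL, env_val=NULL, → literal 35 → 35
id=66: override_val=112 → 112
id=67: override_val=NULL, env_val=875 → 875
id=68: override_val=698 → 698

35, 234, 331, 435, 458, 35, 112, 875, 698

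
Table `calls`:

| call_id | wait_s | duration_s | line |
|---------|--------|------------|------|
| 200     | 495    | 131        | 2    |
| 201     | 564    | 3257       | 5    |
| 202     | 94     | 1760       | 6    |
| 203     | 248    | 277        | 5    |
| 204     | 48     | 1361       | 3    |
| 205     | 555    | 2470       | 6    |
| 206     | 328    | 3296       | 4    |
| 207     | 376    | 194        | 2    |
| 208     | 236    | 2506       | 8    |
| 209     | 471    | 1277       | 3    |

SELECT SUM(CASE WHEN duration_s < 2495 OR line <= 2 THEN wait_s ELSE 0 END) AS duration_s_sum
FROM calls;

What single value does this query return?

call_id=200: ✓ → 495
call_id=201: ✗
call_id=202: ✓ → 94
call_id=203: ✓ → 248
call_id=204: ✓ → 48
call_id=205: ✓ → 555
call_id=206: ✗
call_id=207: ✓ → 376
call_id=208: ✗
call_id=209: ✓ → 471
duration_s_sum = 495 + 94 + 248 + 48 + 555 + 376 + 471 = 2287

2287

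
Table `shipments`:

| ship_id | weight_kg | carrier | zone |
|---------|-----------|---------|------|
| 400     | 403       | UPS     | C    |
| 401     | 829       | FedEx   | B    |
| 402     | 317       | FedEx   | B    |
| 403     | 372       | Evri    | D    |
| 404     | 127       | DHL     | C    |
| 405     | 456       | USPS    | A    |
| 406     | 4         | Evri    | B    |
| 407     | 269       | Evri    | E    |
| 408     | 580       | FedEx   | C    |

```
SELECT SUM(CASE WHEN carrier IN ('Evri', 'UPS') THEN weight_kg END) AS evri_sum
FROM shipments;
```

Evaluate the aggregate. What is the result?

ship_id=400: ✓ → 403
ship_id=401: ✗
ship_id=402: ✗
ship_id=403: ✓ → 372
ship_id=404: ✗
ship_id=405: ✗
ship_id=406: ✓ → 4
ship_id=407: ✓ → 269
ship_id=408: ✗
evri_sum = 403 + 372 + 4 + 269 = 1048

1048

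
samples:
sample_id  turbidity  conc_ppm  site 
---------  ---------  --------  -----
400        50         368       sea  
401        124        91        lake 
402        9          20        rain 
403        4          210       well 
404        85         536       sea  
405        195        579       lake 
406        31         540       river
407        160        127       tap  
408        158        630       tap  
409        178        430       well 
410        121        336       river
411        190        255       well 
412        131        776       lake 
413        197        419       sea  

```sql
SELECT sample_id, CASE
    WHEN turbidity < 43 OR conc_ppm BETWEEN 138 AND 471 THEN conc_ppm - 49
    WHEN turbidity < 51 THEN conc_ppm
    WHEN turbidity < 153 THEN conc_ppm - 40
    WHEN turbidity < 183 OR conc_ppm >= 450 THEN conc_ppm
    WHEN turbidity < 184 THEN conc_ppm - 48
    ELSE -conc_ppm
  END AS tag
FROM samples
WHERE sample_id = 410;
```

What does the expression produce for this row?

287

sample_id = 410: turbidity=121, conc_ppm=336, site=river.
turbidity < 43 OR conc_ppm BETWEEN 138 AND 471 → true → 287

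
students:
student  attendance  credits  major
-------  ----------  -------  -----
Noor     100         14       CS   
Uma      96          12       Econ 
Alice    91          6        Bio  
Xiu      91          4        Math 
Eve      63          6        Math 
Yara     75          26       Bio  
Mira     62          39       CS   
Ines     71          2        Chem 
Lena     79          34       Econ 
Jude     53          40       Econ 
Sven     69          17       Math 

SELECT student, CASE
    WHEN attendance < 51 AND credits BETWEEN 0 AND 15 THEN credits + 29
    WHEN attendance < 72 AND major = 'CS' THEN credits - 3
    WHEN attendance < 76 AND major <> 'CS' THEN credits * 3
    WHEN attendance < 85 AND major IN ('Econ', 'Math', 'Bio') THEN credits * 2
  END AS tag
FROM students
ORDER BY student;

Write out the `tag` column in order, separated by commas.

student=Alice: (no match → NULL) → NULL
student=Eve: attendance < 76 AND major <> 'CS' → 18
student=Ines: attendance < 76 AND major <> 'CS' → 6
student=Jude: attendance < 76 AND major <> 'CS' → 120
student=Lena: attendance < 85 AND major IN ('Econ', 'Math', 'Bio') → 68
student=Mira: attendance < 72 AND major = 'CS' → 36
student=Noor: (no match → NULL) → NULL
student=Sven: attendance < 76 AND major <> 'CS' → 51
student=Uma: (no match → NULL) → NULL
student=Xiu: (no match → NULL) → NULL
student=Yara: attendance < 76 AND major <> 'CS' → 78

NULL, 18, 6, 120, 68, 36, NULL, 51, NULL, NULL, 78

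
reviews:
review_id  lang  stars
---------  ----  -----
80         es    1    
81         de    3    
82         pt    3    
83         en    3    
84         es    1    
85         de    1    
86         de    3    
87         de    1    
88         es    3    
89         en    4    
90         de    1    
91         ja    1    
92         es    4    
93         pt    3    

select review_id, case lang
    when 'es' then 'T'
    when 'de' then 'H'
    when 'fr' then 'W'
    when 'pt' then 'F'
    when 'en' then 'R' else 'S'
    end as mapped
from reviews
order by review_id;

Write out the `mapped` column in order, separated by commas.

review_id=80: lang='es' → T
review_id=81: lang='de' → H
review_id=82: lang='pt' → F
review_id=83: lang='en' → R
review_id=84: lang='es' → T
review_id=85: lang='de' → H
review_id=86: lang='de' → H
review_id=87: lang='de' → H
review_id=88: lang='es' → T
review_id=89: lang='en' → R
review_id=90: lang='de' → H
review_id=91: ELSE → S
review_id=92: lang='es' → T
review_id=93: lang='pt' → F

T, H, F, R, T, H, H, H, T, R, H, S, T, F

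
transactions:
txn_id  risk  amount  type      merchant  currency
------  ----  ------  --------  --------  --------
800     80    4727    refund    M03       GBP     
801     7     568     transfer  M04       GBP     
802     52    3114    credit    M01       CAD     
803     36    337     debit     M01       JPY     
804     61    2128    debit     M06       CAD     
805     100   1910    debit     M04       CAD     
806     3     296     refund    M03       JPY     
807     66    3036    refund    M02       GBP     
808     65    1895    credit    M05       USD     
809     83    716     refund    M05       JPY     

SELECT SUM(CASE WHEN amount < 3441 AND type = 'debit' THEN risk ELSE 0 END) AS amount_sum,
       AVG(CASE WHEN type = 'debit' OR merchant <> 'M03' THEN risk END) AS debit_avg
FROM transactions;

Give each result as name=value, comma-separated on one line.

[amount_sum: amount < 3441 AND type = 'debit']
txn_id=800: ✗
txn_id=801: ✗
txn_id=802: ✗
txn_id=803: ✓ → 36
txn_id=804: ✓ → 61
txn_id=805: ✓ → 100
txn_id=806: ✗
txn_id=807: ✗
txn_id=808: ✗
txn_id=809: ✗
amount_sum = 36 + 61 + 100 = 197
—
[debit_avg: type = 'debit' OR merchant <> 'M03']
txn_id=800: ✗
txn_id=801: ✓ → 7
txn_id=802: ✓ → 52
txn_id=803: ✓ → 36
txn_id=804: ✓ → 61
txn_id=805: ✓ → 100
txn_id=806: ✗
txn_id=807: ✓ → 66
txn_id=808: ✓ → 65
txn_id=809: ✓ → 83
debit_avg = (7 + 52 + 36 + 61 + 100 + 66 + 65 + 83) / 8 = 58.75

amount_sum=197, debit_avg=58.75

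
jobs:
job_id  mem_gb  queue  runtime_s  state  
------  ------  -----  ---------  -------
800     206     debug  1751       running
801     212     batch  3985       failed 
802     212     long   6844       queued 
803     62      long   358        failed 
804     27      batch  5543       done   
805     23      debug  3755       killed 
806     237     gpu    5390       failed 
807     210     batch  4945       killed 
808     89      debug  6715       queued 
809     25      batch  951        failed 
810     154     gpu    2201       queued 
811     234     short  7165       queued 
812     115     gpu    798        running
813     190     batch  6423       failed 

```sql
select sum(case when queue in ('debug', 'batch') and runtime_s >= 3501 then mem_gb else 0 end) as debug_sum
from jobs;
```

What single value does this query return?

job_id=800: ✗
job_id=801: ✓ → 212
job_id=802: ✗
job_id=803: ✗
job_id=804: ✓ → 27
job_id=805: ✓ → 23
job_id=806: ✗
job_id=807: ✓ → 210
job_id=808: ✓ → 89
job_id=809: ✗
job_id=810: ✗
job_id=811: ✗
job_id=812: ✗
job_id=813: ✓ → 190
debug_sum = 212 + 27 + 23 + 210 + 89 + 190 = 751

751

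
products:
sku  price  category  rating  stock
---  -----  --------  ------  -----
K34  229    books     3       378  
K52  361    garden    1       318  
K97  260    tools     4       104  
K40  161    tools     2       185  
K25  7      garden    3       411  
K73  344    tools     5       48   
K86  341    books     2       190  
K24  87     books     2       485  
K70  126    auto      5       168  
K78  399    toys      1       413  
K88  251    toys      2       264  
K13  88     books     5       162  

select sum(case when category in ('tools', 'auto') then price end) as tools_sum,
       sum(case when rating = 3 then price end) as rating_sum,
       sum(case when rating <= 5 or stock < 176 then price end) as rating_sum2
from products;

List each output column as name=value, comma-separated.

tools_sum=891, rating_sum=236, rating_sum2=2654

[tools_sum: category in ('tools', 'auto')]
sku=K34: ✗
sku=K52: ✗
sku=K97: ✓ → 260
sku=K40: ✓ → 161
sku=K25: ✗
sku=K73: ✓ → 344
sku=K86: ✗
sku=K24: ✗
sku=K70: ✓ → 126
sku=K78: ✗
sku=K88: ✗
sku=K13: ✗
tools_sum = 260 + 161 + 344 + 126 = 891
—
[rating_sum: rating = 3]
sku=K34: ✓ → 229
sku=K52: ✗
sku=K97: ✗
sku=K40: ✗
sku=K25: ✓ → 7
sku=K73: ✗
sku=K86: ✗
sku=K24: ✗
sku=K70: ✗
sku=K78: ✗
sku=K88: ✗
sku=K13: ✗
rating_sum = 229 + 7 = 236
—
[rating_sum2: rating <= 5 or stock < 176]
sku=K34: ✓ → 229
sku=K52: ✓ → 361
sku=K97: ✓ → 260
sku=K40: ✓ → 161
sku=K25: ✓ → 7
sku=K73: ✓ → 344
sku=K86: ✓ → 341
sku=K24: ✓ → 87
sku=K70: ✓ → 126
sku=K78: ✓ → 399
sku=K88: ✓ → 251
sku=K13: ✓ → 88
rating_sum2 = 229 + 361 + 260 + 161 + 7 + 344 + 341 + 87 + 126 + 399 + 251 + 88 = 2654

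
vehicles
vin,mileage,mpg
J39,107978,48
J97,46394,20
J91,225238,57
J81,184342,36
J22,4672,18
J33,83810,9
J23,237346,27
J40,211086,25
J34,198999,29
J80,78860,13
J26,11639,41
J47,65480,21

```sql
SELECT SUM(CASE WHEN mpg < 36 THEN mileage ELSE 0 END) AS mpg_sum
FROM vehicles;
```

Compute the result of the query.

926647

vin=J39: ✗
vin=J97: ✓ → 46394
vin=J91: ✗
vin=J81: ✗
vin=J22: ✓ → 4672
vin=J33: ✓ → 83810
vin=J23: ✓ → 237346
vin=J40: ✓ → 211086
vin=J34: ✓ → 198999
vin=J80: ✓ → 78860
vin=J26: ✗
vin=J47: ✓ → 65480
mpg_sum = 46394 + 4672 + 83810 + 237346 + 211086 + 198999 + 78860 + 65480 = 926647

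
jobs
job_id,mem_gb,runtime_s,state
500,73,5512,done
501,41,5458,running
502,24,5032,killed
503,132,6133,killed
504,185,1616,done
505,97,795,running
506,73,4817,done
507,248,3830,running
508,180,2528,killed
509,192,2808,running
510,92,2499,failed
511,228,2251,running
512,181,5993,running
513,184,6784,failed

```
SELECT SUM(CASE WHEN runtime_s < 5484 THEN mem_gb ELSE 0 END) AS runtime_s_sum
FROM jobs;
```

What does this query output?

job_id=500: ✗
job_id=501: ✓ → 41
job_id=502: ✓ → 24
job_id=503: ✗
job_id=504: ✓ → 185
job_id=505: ✓ → 97
job_id=506: ✓ → 73
job_id=507: ✓ → 248
job_id=508: ✓ → 180
job_id=509: ✓ → 192
job_id=510: ✓ → 92
job_id=511: ✓ → 228
job_id=512: ✗
job_id=513: ✗
runtime_s_sum = 41 + 24 + 185 + 97 + 73 + 248 + 180 + 192 + 92 + 228 = 1360

1360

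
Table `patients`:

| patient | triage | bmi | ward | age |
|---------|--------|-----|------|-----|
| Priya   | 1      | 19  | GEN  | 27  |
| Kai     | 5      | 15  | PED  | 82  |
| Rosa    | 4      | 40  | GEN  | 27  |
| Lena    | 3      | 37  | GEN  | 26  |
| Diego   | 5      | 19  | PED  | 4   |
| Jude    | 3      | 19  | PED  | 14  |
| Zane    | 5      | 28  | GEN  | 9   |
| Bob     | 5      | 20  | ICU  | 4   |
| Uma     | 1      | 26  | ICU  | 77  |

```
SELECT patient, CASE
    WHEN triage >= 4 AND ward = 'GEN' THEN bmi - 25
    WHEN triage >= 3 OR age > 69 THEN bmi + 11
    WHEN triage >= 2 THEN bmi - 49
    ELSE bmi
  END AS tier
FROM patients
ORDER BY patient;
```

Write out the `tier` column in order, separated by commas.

patient=Bob: triage >= 3 OR age > 69 → 31
patient=Diego: triage >= 3 OR age > 69 → 30
patient=Jude: triage >= 3 OR age > 69 → 30
patient=Kai: triage >= 3 OR age > 69 → 26
patient=Lena: triage >= 3 OR age > 69 → 48
patient=Priya: ELSE → 19
patient=Rosa: triage >= 4 AND ward = 'GEN' → 15
patient=Uma: triage >= 3 OR age > 69 → 37
patient=Zane: triage >= 4 AND ward = 'GEN' → 3

31, 30, 30, 26, 48, 19, 15, 37, 3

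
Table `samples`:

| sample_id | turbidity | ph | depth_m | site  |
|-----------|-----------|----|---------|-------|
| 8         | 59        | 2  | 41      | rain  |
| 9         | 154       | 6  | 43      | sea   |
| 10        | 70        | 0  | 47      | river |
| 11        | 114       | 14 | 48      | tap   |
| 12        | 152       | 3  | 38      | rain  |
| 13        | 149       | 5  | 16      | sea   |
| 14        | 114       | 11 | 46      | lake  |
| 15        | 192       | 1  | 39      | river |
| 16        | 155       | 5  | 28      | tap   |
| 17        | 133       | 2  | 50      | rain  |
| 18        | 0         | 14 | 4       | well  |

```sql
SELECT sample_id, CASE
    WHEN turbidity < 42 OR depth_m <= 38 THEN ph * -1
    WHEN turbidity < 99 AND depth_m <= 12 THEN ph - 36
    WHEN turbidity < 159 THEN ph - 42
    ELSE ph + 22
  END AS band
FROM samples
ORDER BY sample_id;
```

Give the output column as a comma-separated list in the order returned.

-40, -36, -42, -28, -3, -5, -31, 23, -5, -40, -14

sample_id=8: turbidity < 159 → -40
sample_id=9: turbidity < 159 → -36
sample_id=10: turbidity < 159 → -42
sample_id=11: turbidity < 159 → -28
sample_id=12: turbidity < 42 OR depth_m <= 38 → -3
sample_id=13: turbidity < 42 OR depth_m <= 38 → -5
sample_id=14: turbidity < 159 → -31
sample_id=15: ELSE → 23
sample_id=16: turbidity < 42 OR depth_m <= 38 → -5
sample_id=17: turbidity < 159 → -40
sample_id=18: turbidity < 42 OR depth_m <= 38 → -14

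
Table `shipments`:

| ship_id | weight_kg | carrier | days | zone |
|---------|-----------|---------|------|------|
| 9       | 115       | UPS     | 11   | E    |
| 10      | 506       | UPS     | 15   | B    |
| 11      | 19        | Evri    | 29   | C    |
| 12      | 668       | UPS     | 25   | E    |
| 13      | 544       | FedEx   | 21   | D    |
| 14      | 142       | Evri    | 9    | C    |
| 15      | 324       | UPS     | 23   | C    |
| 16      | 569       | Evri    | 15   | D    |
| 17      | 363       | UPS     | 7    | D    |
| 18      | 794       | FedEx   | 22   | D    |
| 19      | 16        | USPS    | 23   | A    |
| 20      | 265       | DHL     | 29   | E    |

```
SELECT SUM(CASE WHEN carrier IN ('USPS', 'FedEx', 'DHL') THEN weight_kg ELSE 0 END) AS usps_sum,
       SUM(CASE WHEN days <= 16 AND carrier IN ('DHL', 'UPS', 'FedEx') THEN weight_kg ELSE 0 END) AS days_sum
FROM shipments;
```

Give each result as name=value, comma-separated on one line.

[usps_sum: carrier IN ('USPS', 'FedEx', 'DHL')]
ship_id=9: ✗
ship_id=10: ✗
ship_id=11: ✗
ship_id=12: ✗
ship_id=13: ✓ → 544
ship_id=14: ✗
ship_id=15: ✗
ship_id=16: ✗
ship_id=17: ✗
ship_id=18: ✓ → 794
ship_id=19: ✓ → 16
ship_id=20: ✓ → 265
usps_sum = 544 + 794 + 16 + 265 = 1619
—
[days_sum: days <= 16 AND carrier IN ('DHL', 'UPS', 'FedEx')]
ship_id=9: ✓ → 115
ship_id=10: ✓ → 506
ship_id=11: ✗
ship_id=12: ✗
ship_id=13: ✗
ship_id=14: ✗
ship_id=15: ✗
ship_id=16: ✗
ship_id=17: ✓ → 363
ship_id=18: ✗
ship_id=19: ✗
ship_id=20: ✗
days_sum = 115 + 506 + 363 = 984

usps_sum=1619, days_sum=984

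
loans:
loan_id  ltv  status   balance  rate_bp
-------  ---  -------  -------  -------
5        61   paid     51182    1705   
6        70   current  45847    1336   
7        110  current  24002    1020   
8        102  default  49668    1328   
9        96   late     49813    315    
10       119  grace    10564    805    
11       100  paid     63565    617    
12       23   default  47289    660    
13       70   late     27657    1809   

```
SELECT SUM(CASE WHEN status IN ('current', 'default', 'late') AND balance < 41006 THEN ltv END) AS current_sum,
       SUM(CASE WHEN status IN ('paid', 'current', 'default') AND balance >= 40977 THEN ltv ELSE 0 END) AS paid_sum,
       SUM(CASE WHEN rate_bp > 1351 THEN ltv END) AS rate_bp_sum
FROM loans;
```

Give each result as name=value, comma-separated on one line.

current_sum=180, paid_sum=356, rate_bp_sum=131

[current_sum: status IN ('current', 'default', 'late') AND balance < 41006]
loan_id=5: ✗
loan_id=6: ✗
loan_id=7: ✓ → 110
loan_id=8: ✗
loan_id=9: ✗
loan_id=10: ✗
loan_id=11: ✗
loan_id=12: ✗
loan_id=13: ✓ → 70
current_sum = 110 + 70 = 180
—
[paid_sum: status IN ('paid', 'current', 'default') AND balance >= 40977]
loan_id=5: ✓ → 61
loan_id=6: ✓ → 70
loan_id=7: ✗
loan_id=8: ✓ → 102
loan_id=9: ✗
loan_id=10: ✗
loan_id=11: ✓ → 100
loan_id=12: ✓ → 23
loan_id=13: ✗
paid_sum = 61 + 70 + 102 + 100 + 23 = 356
—
[rate_bp_sum: rate_bp > 1351]
loan_id=5: ✓ → 61
loan_id=6: ✗
loan_id=7: ✗
loan_id=8: ✗
loan_id=9: ✗
loan_id=10: ✗
loan_id=11: ✗
loan_id=12: ✗
loan_id=13: ✓ → 70
rate_bp_sum = 61 + 70 = 131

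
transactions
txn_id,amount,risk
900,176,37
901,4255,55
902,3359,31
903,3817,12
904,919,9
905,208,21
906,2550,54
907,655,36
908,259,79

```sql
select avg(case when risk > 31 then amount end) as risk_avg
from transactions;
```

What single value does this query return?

1579

txn_id=900: ✓ → 176
txn_id=901: ✓ → 4255
txn_id=902: ✗
txn_id=903: ✗
txn_id=904: ✗
txn_id=905: ✗
txn_id=906: ✓ → 2550
txn_id=907: ✓ → 655
txn_id=908: ✓ → 259
risk_avg = (176 + 4255 + 2550 + 655 + 259) / 5 = 1579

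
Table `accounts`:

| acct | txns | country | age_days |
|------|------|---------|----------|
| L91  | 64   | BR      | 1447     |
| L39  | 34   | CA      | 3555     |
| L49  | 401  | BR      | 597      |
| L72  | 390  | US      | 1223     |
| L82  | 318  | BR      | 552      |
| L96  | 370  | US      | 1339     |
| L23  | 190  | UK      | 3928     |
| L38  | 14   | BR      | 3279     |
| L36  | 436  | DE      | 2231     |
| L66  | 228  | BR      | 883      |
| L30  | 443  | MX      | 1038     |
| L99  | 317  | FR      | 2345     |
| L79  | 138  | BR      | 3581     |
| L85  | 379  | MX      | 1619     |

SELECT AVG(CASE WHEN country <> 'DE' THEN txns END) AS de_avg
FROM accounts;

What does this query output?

acct=L91: ✓ → 64
acct=L39: ✓ → 34
acct=L49: ✓ → 401
acct=L72: ✓ → 390
acct=L82: ✓ → 318
acct=L96: ✓ → 370
acct=L23: ✓ → 190
acct=L38: ✓ → 14
acct=L36: ✗
acct=L66: ✓ → 228
acct=L30: ✓ → 443
acct=L99: ✓ → 317
acct=L79: ✓ → 138
acct=L85: ✓ → 379
de_avg = (64 + 34 + 401 + 390 + 318 + 370 + 190 + 14 + 228 + 443 + 317 + 138 + 379) / 13 = 252.7692307692

252.7692307692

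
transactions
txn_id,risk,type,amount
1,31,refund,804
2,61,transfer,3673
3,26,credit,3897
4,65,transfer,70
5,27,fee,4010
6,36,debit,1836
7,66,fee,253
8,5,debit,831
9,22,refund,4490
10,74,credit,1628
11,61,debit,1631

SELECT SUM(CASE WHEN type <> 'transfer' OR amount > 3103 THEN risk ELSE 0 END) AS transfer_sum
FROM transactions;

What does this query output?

409

txn_id=1: ✓ → 31
txn_id=2: ✓ → 61
txn_id=3: ✓ → 26
txn_id=4: ✗
txn_id=5: ✓ → 27
txn_id=6: ✓ → 36
txn_id=7: ✓ → 66
txn_id=8: ✓ → 5
txn_id=9: ✓ → 22
txn_id=10: ✓ → 74
txn_id=11: ✓ → 61
transfer_sum = 31 + 61 + 26 + 27 + 36 + 66 + 5 + 22 + 74 + 61 = 409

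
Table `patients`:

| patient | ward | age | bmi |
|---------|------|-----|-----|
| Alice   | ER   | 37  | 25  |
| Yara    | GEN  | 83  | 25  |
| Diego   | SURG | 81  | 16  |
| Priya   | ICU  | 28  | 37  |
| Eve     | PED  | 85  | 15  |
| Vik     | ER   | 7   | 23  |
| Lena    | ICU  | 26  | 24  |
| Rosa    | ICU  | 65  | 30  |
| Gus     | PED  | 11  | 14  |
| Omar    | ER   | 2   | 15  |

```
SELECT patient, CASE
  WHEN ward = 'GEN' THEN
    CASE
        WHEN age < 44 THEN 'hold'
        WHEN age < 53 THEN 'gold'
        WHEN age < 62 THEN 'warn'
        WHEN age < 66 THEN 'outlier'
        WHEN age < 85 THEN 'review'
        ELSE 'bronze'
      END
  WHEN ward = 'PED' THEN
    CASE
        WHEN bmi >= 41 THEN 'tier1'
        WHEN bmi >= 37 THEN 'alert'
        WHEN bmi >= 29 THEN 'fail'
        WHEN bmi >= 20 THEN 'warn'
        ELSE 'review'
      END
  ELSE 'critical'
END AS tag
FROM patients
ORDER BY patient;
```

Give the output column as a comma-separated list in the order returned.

patient=Alice: ward='ER' → outer ELSE → critical
patient=Diego: ward='SURG' → outer ELSE → critical
patient=Eve: ward='PED' → inner[ELSE] → review
patient=Gus: ward='PED' → inner[ELSE] → review
patient=Lena: ward='ICU' → outer ELSE → critical
patient=Omar: ward='ER' → outer ELSE → critical
patient=Priya: ward='ICU' → outer ELSE → critical
patient=Rosa: ward='ICU' → outer ELSE → critical
patient=Vik: ward='ER' → outer ELSE → critical
patient=Yara: ward='GEN' → inner[age < 85] → review

critical, critical, review, review, critical, critical, critical, critical, critical, review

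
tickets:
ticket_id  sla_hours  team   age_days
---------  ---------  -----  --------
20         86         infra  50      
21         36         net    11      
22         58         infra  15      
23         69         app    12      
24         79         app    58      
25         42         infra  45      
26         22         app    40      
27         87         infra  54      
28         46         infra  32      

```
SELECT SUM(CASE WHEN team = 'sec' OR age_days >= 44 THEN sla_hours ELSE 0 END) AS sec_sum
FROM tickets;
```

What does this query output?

ticket_id=20: ✓ → 86
ticket_id=21: ✗
ticket_id=22: ✗
ticket_id=23: ✗
ticket_id=24: ✓ → 79
ticket_id=25: ✓ → 42
ticket_id=26: ✗
ticket_id=27: ✓ → 87
ticket_id=28: ✗
sec_sum = 86 + 79 + 42 + 87 = 294

294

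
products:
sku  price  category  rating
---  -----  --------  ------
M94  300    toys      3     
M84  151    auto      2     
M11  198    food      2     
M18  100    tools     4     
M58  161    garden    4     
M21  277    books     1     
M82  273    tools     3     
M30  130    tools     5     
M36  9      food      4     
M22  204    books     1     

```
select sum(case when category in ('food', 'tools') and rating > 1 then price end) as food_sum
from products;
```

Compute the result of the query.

sku=M94: ✗
sku=M84: ✗
sku=M11: ✓ → 198
sku=M18: ✓ → 100
sku=M58: ✗
sku=M21: ✗
sku=M82: ✓ → 273
sku=M30: ✓ → 130
sku=M36: ✓ → 9
sku=M22: ✗
food_sum = 198 + 100 + 273 + 130 + 9 = 710

710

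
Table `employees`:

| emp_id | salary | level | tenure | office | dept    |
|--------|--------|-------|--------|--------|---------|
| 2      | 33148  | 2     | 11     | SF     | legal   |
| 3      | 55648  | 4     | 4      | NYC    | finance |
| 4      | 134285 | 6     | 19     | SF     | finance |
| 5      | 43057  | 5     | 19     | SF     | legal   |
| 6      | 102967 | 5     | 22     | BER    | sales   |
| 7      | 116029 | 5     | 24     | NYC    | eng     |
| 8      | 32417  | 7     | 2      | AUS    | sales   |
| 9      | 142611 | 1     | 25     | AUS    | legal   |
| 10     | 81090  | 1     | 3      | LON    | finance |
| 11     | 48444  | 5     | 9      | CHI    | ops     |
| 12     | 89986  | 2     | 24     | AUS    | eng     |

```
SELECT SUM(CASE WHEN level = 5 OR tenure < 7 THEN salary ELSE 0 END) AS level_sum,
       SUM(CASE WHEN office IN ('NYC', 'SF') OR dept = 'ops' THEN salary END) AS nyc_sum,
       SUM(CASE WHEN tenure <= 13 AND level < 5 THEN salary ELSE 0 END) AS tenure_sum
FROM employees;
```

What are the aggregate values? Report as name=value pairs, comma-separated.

[level_sum: level = 5 OR tenure < 7]
emp_id=2: ✗
emp_id=3: ✓ → 55648
emp_id=4: ✗
emp_id=5: ✓ → 43057
emp_id=6: ✓ → 102967
emp_id=7: ✓ → 116029
emp_id=8: ✓ → 32417
emp_id=9: ✗
emp_id=10: ✓ → 81090
emp_id=11: ✓ → 48444
emp_id=12: ✗
level_sum = 55648 + 43057 + 102967 + 116029 + 32417 + 81090 + 48444 = 479652
—
[nyc_sum: office IN ('NYC', 'SF') OR dept = 'ops']
emp_id=2: ✓ → 33148
emp_id=3: ✓ → 55648
emp_id=4: ✓ → 134285
emp_id=5: ✓ → 43057
emp_id=6: ✗
emp_id=7: ✓ → 116029
emp_id=8: ✗
emp_id=9: ✗
emp_id=10: ✗
emp_id=11: ✓ → 48444
emp_id=12: ✗
nyc_sum = 33148 + 55648 + 134285 + 43057 + 116029 + 48444 = 430611
—
[tenure_sum: tenure <= 13 AND level < 5]
emp_id=2: ✓ → 33148
emp_id=3: ✓ → 55648
emp_id=4: ✗
emp_id=5: ✗
emp_id=6: ✗
emp_id=7: ✗
emp_id=8: ✗
emp_id=9: ✗
emp_id=10: ✓ → 81090
emp_id=11: ✗
emp_id=12: ✗
tenure_sum = 33148 + 55648 + 81090 = 169886

level_sum=479652, nyc_sum=430611, tenure_sum=169886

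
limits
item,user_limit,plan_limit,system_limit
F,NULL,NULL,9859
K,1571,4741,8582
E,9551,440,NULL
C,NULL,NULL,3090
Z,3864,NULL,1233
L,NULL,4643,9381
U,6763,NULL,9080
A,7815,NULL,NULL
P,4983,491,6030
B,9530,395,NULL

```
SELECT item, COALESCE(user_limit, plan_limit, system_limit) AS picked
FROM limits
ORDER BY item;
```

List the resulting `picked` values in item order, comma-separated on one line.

item=A: user_limit=7815 → 7815
item=B: user_limit=9530 → 9530
item=C: user_limit=NULL, plan_limit=NULL, system_limit=3090 → 3090
item=E: user_limit=9551 → 9551
item=F: user_limit=NULL, plan_limit=NULL, system_limit=9859 → 9859
item=K: user_limit=1571 → 1571
item=L: user_limit=NULL, plan_limit=4643 → 4643
item=P: user_limit=4983 → 4983
item=U: user_limit=6763 → 6763
item=Z: user_limit=3864 → 3864

7815, 9530, 3090, 9551, 9859, 1571, 4643, 4983, 6763, 3864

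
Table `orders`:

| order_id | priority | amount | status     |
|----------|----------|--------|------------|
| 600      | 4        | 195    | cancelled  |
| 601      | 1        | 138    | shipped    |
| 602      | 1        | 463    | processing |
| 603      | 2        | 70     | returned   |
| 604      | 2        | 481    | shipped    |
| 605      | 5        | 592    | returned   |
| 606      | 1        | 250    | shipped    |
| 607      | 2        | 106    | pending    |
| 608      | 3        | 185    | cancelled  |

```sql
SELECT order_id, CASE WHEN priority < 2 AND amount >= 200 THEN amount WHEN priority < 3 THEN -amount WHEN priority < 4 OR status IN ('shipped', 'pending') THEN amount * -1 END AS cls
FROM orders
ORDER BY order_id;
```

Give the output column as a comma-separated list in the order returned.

NULL, -138, 463, -70, -481, NULL, 250, -106, -185

order_id=600: (no match → NULL) → NULL
order_id=601: priority < 3 → -138
order_id=602: priority < 2 AND amount >= 200 → 463
order_id=603: priority < 3 → -70
order_id=604: priority < 3 → -481
order_id=605: (no match → NULL) → NULL
order_id=606: priority < 2 AND amount >= 200 → 250
order_id=607: priority < 3 → -106
order_id=608: priority < 4 OR status IN ('shipped', 'pending') → -185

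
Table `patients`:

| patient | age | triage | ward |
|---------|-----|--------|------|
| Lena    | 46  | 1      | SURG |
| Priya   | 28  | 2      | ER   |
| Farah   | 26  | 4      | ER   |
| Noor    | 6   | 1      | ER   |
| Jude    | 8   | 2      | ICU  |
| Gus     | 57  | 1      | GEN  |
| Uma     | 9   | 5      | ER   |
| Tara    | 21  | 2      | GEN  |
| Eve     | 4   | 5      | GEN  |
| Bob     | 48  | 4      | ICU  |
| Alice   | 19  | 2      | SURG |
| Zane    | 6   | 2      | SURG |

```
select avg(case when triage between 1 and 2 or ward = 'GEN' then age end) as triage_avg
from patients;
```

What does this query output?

patient=Lena: ✓ → 46
patient=Priya: ✓ → 28
patient=Farah: ✗
patient=Noor: ✓ → 6
patient=Jude: ✓ → 8
patient=Gus: ✓ → 57
patient=Uma: ✗
patient=Tara: ✓ → 21
patient=Eve: ✓ → 4
patient=Bob: ✗
patient=Alice: ✓ → 19
patient=Zane: ✓ → 6
triage_avg = (46 + 28 + 6 + 8 + 57 + 21 + 4 + 19 + 6) / 9 = 21.6666666667

21.6666666667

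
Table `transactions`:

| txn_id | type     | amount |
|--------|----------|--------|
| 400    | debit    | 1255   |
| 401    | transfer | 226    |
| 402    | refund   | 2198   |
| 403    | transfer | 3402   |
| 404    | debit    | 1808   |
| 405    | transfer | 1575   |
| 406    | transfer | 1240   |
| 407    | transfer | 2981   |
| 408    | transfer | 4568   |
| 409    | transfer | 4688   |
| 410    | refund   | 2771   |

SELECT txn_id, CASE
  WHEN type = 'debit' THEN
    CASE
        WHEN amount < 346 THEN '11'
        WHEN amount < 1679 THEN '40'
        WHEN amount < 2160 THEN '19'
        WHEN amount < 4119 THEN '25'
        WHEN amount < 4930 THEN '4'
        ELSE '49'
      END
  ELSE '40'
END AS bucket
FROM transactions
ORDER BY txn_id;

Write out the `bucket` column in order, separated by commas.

txn_id=400: type='debit' → inner[amount < 1679] → 40
txn_id=401: type='transfer' → outer ELSE → 40
txn_id=402: type='refund' → outer ELSE → 40
txn_id=403: type='transfer' → outer ELSE → 40
txn_id=404: type='debit' → inner[amount < 2160] → 19
txn_id=405: type='transfer' → outer ELSE → 40
txn_id=406: type='transfer' → outer ELSE → 40
txn_id=407: type='transfer' → outer ELSE → 40
txn_id=408: type='transfer' → outer ELSE → 40
txn_id=409: type='transfer' → outer ELSE → 40
txn_id=410: type='refund' → outer ELSE → 40

40, 40, 40, 40, 19, 40, 40, 40, 40, 40, 40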